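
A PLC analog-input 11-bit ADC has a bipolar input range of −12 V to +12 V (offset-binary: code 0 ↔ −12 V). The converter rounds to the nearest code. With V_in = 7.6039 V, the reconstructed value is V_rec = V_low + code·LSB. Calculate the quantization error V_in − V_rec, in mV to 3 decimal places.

Step size: 24 V ÷ 2^11 = 11.719 mV.
(V_in − V_low)/LSB = (7.6039 − (−12))/0.0117188 = 1672.8661 → code 1673 (round).
Reconstructed: 7.6054688 V.
Error = 7.6039 − 7.6054688 = -0.00156875 V = -1.569 mV.

-1.569 mV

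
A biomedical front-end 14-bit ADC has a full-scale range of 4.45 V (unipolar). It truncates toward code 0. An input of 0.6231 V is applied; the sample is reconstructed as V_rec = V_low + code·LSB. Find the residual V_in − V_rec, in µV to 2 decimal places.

34.81 µV

Step size: 4.45 V ÷ 2^14 = 271.61 µV.
(V_in − V_low)/LSB = (0.6231 − 0)/0.000271606 = 2294.1282 → code 2294 (floor).
Reconstructed: 0.62306519 V.
Error = 0.6231 − 0.62306519 = 3.48145e-05 V = 34.81 µV.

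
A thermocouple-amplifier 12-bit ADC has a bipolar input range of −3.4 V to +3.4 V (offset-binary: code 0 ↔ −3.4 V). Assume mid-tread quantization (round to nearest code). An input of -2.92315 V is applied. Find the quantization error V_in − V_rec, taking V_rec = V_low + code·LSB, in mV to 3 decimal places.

Step size: 6.8 V ÷ 2^12 = 1.660 mV.
Scaled input = 287.2320 LSBs, so code = 287.
Reconstructed: -2.9235352 V.
Difference: 0.000385156 V → 0.385 mV.

0.385 mV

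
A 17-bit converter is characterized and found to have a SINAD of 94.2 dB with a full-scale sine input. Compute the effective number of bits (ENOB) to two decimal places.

ENOB = (SINAD − 1.76) / 6.02 = (94.2 − 1.76)/6.02 = 15.355.

15.36 bits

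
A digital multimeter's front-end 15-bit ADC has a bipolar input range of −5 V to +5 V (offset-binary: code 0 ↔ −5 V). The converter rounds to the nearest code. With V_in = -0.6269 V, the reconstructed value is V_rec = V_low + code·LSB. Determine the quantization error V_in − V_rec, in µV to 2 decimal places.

One LSB is 10 V / 32768 = 305.18 µV.
Scaled input = 14329.7741 LSBs, so code = 14330.
Reconstructed: -0.62683105 V.
Difference: -6.89453e-05 V → -68.95 µV.

-68.95 µV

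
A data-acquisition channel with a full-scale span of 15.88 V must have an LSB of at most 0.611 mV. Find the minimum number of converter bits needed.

Number of steps required ≥ 15.88 V / 0.611 mV = 25990.18.
Need 2^N ≥ 25990.18; 2^14 = 16384, 2^15 = 32768.
Minimum N = 15.

15 bits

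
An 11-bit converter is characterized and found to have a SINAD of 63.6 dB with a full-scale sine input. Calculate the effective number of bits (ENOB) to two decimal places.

10.27 bits

ENOB = (SINAD − 1.76) / 6.02 = (63.6 − 1.76)/6.02 = 10.272.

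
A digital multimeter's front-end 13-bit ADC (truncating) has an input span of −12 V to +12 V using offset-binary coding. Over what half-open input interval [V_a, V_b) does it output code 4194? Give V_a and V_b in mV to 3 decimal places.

LSB = 24/2^13 = 2.930 mV.
V_a = V_low + 4194·LSB = 0.287109 V; V_b = V_low + 4195·LSB = 0.290039 V.

[287.109 mV, 290.039 mV)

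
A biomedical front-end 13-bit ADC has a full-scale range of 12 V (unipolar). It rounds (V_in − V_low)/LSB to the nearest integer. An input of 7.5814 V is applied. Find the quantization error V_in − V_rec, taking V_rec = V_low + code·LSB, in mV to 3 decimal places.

One LSB is 12 V / 8192 = 1.465 mV.
Scaled input = 5175.5691 LSBs, so code = 5176.
Reconstructed: 7.5820312 V.
Difference: -0.00063125 V → -0.631 mV.

-0.631 mV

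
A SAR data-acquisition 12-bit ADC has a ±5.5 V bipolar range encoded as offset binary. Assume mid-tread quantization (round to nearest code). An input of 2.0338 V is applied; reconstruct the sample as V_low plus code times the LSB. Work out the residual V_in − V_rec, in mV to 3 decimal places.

0.841 mV

Step size: 11 V ÷ 2^12 = 2.686 mV.
(2.0338 − (−5.5))/0.00268555 = 2805.3132; round gives code 2805.
Code 2805 maps back to (−5.5) + 2805×0.00268555 V = 2.032959 V.
Difference: 0.000841016 V → 0.841 mV.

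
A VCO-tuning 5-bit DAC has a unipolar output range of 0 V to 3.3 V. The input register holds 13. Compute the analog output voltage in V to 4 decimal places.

LSB = 3.3 V / 2^5 = 103.125 mV.
V_out = 0 + 13 × 0.103125 V = 1.34062 V.

1.3406 V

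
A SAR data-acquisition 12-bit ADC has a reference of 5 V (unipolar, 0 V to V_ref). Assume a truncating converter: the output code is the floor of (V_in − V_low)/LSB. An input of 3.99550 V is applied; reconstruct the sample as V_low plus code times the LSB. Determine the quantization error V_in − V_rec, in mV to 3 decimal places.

0.139 mV

Step size: 5 V ÷ 2^12 = 1.221 mV.
(V_in − V_low)/LSB = (3.99550 − 0)/0.0012207 = 3273.1136 → code 3273 (floor).
Code 3273 maps back to 0 + 3273×0.0012207 V = 3.9953613 V.
V_in − V_rec = 0.000138672 V = 0.139 mV.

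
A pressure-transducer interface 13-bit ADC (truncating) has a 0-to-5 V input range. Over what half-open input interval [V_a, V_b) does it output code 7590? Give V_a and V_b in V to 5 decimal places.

[4.63257 V, 4.63318 V)

LSB = 5/2^13 = 0.610 mV.
V_a = V_low + 7590·LSB = 4.63257 V; V_b = V_low + 7591·LSB = 4.63318 V.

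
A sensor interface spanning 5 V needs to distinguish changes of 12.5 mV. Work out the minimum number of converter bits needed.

9 bits

Number of steps required ≥ 5 V / 12.5 mV = 400.00.
Need 2^N ≥ 400.00; 2^8 = 256, 2^9 = 512.
Minimum N = 9.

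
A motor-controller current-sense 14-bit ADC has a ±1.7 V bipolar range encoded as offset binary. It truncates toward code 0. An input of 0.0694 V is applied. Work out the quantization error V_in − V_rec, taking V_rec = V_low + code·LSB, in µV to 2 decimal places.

88.48 µV

Step size: 3.4 V ÷ 2^14 = 207.52 µV.
(V_in − V_low)/LSB = (0.0694 − (−1.7))/0.00020752 = 8526.4264 → code 8526 (floor).
Code 8526 maps back to (−1.7) + 8526×0.00020752 V = 0.069311523 V.
Difference: 8.84766e-05 V → 88.48 µV.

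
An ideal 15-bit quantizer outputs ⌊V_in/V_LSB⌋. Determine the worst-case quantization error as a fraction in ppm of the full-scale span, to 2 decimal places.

Truncating → worst-case error = 1 LSB = V_FS/2^15, so 1e+06/32768 = 30.5176 ppm of full scale.

30.52 ppm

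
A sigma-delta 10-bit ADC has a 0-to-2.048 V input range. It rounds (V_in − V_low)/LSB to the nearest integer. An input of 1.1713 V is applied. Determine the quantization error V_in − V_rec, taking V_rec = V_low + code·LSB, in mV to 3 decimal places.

LSB = 2.048/2^10 = 2.000 mV.
Scaled input = 585.6500 LSBs, so code = 586.
V_rec = 0 + 586·0.002 = 1.172 V.
V_in − V_rec = -0.0007 V = -0.700 mV.

-0.700 mV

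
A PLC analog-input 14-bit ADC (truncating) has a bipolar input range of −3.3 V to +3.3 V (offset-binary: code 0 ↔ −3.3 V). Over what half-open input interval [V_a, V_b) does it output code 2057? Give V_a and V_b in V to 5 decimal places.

LSB = 6.6/2^14 = 402.83 µV.
V_a = V_low + 2057·LSB = -2.47137 V; V_b = V_low + 2058·LSB = -2.47097 V.

[-2.47137 V, -2.47097 V)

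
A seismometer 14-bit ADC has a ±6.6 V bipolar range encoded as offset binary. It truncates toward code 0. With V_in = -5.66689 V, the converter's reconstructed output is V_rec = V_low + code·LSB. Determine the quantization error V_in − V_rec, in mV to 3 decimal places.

Step size: 13.2 V ÷ 2^14 = 0.806 mV.
(-5.66689 − (−6.6))/0.000805664 = 1158.1874; ⌊·⌋ gives code 1158.
Code 1158 maps back to (−6.6) + 1158×0.000805664 V = -5.667041 V.
Difference: 0.000151016 V → 0.151 mV.

0.151 mV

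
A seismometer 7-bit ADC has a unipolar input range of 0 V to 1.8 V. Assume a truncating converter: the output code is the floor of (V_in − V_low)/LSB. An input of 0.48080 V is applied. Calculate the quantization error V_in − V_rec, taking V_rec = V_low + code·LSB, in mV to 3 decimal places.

2.675 mV

Step size: 1.8 V ÷ 2^7 = 14.062 mV.
Scaled input = 34.1902 LSBs, so code = 34.
V_rec = 0 + 34·0.0140625 = 0.478125 V.
V_in − V_rec = 0.002675 V = 2.675 mV.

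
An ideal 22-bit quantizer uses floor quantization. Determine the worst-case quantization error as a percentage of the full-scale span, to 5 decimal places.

0.00002 %

Truncating → worst-case error = 1 LSB = V_FS/2^22, so 100/4194304 = 2.38419e-05 % of full scale.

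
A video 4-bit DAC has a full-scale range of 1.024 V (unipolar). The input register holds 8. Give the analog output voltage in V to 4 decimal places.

LSB = 1.024 V / 2^4 = 64.000 mV.
V_out = 0 + 8 × 0.064 V = 0.512 V.

0.5120 V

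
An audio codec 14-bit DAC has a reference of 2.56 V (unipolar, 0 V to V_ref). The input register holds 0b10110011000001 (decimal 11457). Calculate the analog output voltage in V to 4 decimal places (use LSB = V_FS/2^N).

LSB = 2.56 V / 2^14 = 156.25 µV.
Code 0b10110011000001 = 11457 decimal.
V_out = 0 + 11457 × 0.00015625 V = 1.79016 V.

1.7902 V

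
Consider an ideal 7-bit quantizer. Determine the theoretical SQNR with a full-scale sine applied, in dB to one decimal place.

SNR ≈ 6.02·N + 1.76 dB = 6.02·7 + 1.76 = 43.90 dB.

43.9 dB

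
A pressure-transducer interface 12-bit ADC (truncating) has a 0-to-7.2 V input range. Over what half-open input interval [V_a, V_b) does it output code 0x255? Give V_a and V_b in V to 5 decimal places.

[1.04941 V, 1.05117 V)

LSB = 7.2/2^12 = 1.758 mV.
Code 0x255 = 597 decimal.
V_a = V_low + 597·LSB = 1.04941 V; V_b = V_low + 598·LSB = 1.05117 V.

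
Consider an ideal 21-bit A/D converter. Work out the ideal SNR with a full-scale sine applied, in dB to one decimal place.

SNR ≈ 6.02·N + 1.76 dB = 6.02·21 + 1.76 = 128.18 dB.

128.2 dB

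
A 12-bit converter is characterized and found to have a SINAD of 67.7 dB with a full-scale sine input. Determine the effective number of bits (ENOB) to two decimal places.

ENOB = (SINAD − 1.76) / 6.02 = (67.7 − 1.76)/6.02 = 10.953.

10.95 bits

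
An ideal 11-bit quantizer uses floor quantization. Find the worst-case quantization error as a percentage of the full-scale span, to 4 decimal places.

0.0488 %

Truncating → worst-case error = 1 LSB = V_FS/2^11, so 100/2048 = 0.0488281 % of full scale.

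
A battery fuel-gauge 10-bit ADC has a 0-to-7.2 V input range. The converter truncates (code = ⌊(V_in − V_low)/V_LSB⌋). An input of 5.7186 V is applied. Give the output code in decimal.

Full-scale span = 7.2 V; LSB = 7.2/2^10 = 7.031 mV.
(V_in − V_low)/LSB = (5.7186 − 0) / 0.00703125 = 813.312.
Floor → code 813.

code 813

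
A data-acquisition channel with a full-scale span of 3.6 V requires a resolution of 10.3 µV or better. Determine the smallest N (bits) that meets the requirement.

Number of steps required ≥ 3.6 V / 10.3 µV = 349514.56.
Need 2^N ≥ 349514.56; 2^18 = 262144, 2^19 = 524288.
Minimum N = 19.

19 bits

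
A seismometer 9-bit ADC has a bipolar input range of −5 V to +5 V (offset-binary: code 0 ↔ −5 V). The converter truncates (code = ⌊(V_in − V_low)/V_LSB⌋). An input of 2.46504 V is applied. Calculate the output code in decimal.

code 382

Full-scale span = 10 V; LSB = 10/2^9 = 19.531 mV.
(V_in − V_low)/LSB = (2.46504 − (−5)) / 0.0195312 = 382.210.
So the output code is 382.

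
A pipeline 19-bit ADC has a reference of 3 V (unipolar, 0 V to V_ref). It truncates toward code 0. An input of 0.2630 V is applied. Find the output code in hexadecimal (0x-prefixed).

code 0xB38A (decimal 45962)

Full-scale span = 3 V; LSB = 3/2^19 = 5.72 µV.
(V_in − V_low)/LSB = (0.2630 − 0) / 5.72205e-06 = 45962.581.
So the output code is 45962.
In hexadecimal (0x-prefixed): 0xB38A.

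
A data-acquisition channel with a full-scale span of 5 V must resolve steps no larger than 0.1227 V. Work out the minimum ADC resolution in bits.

Number of steps required ≥ 5 V / 0.1227 V = 40.75.
Need 2^N ≥ 40.75; 2^5 = 32, 2^6 = 64.
Minimum N = 6.

6 bits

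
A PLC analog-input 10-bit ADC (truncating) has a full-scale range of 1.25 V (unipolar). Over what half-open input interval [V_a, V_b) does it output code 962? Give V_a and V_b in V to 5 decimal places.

LSB = 1.25/2^10 = 1.221 mV.
V_a = V_low + 962·LSB = 1.17432 V; V_b = V_low + 963·LSB = 1.17554 V.

[1.17432 V, 1.17554 V)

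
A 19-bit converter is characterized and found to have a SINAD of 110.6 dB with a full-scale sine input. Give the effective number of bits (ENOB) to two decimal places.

ENOB = (SINAD − 1.76) / 6.02 = (110.6 − 1.76)/6.02 = 18.080.

18.08 bits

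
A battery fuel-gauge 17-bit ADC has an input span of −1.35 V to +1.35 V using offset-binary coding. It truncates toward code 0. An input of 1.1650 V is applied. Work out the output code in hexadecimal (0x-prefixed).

With 131072 levels over 2.7 V, one step is 20.60 µV.
(1.1650 − (−1.35)) / 2.05994e-05 = 122091.141 LSBs.
So the output code is 122091.
In hexadecimal (0x-prefixed): 0x1DCEB.

code 0x1DCEB (decimal 122091)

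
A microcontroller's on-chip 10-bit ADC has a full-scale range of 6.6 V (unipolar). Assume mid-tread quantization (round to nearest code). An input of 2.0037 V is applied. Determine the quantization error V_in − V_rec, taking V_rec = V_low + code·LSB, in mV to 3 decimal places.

-0.792 mV

LSB = 6.6/2^10 = 6.445 mV.
(2.0037 − 0)/0.00644531 = 310.8771; round gives code 311.
Code 311 maps back to 0 + 311×0.00644531 V = 2.0044922 V.
Error = 2.0037 − 2.0044922 = -0.000792188 V = -0.792 mV.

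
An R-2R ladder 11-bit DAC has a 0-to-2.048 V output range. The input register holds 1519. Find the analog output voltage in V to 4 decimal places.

1.5190 V

LSB = 2.048 V / 2^11 = 1.000 mV.
V_out = 0 + 1519 × 0.001 V = 1.519 V.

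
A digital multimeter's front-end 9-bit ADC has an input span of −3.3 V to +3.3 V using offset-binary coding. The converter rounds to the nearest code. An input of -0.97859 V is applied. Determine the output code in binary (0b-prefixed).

code 0b10110100 (decimal 180)

LSB = 6.6 V / 512 = 12.891 mV.
(-0.97859 − (−3.3)) / 0.0128906 = 180.085 LSBs.
So the output code is 180.
In binary (0b-prefixed): 0b10110100.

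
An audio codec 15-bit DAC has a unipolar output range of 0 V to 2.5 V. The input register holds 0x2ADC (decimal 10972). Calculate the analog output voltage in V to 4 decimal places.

0.8371 V

LSB = 2.5 V / 2^15 = 76.29 µV.
Code 0x2ADC = 10972 decimal.
V_out = 0 + 10972 × 7.62939e-05 V = 0.837097 V.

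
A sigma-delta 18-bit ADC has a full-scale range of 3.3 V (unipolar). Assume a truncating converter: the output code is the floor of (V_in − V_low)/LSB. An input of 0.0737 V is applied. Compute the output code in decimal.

code 5854

Full-scale span = 3.3 V; LSB = 3.3/2^18 = 12.59 µV.
(0.0737 − 0) / 1.25885e-05 = 5854.549 LSBs.
Floor → code 5854.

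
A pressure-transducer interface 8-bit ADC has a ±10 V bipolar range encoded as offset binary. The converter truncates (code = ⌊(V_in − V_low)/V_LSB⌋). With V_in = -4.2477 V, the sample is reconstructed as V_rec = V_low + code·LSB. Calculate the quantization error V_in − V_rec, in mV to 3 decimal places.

One LSB is 20 V / 256 = 78.125 mV.
(V_in − V_low)/LSB = (-4.2477 − (−10))/0.078125 = 73.6294 → code 73 (floor).
Code 73 maps back to (−10) + 73×0.078125 V = -4.296875 V.
Difference: 0.049175 V → 49.175 mV.

49.175 mV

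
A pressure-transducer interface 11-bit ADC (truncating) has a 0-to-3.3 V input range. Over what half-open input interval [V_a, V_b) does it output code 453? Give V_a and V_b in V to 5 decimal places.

LSB = 3.3/2^11 = 1.611 mV.
V_a = V_low + 453·LSB = 0.729932 V; V_b = V_low + 454·LSB = 0.731543 V.

[0.72993 V, 0.73154 V)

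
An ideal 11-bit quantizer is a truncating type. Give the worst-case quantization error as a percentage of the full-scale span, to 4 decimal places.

Truncating → worst-case error = 1 LSB = V_FS/2^11, so 100/2048 = 0.0488281 % of full scale.

0.0488 %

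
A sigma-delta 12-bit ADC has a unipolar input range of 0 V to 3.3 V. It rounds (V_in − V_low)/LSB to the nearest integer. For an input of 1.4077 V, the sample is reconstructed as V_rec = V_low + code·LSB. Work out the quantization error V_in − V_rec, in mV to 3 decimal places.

0.205 mV

Step size: 3.3 V ÷ 2^12 = 0.806 mV.
Scaled input = 1747.2543 LSBs, so code = 1747.
Reconstructed: 1.4074951 V.
V_in − V_rec = 0.000204883 V = 0.205 mV.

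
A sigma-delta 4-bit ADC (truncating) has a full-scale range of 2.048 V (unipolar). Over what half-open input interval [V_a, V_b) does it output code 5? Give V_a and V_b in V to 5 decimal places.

LSB = 2.048/2^4 = 128.000 mV.
V_a = V_low + 5·LSB = 0.64 V; V_b = V_low + 6·LSB = 0.768 V.

[0.64000 V, 0.76800 V)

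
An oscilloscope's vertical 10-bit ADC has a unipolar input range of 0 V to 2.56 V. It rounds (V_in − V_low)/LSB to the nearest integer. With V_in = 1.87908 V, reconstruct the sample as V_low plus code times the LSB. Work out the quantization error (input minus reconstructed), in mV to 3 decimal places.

LSB = 2.56/2^10 = 2.500 mV.
Scaled input = 751.6320 LSBs, so code = 752.
Code 752 maps back to 0 + 752×0.0025 V = 1.88 V.
Difference: -0.00092 V → -0.920 mV.

-0.920 mV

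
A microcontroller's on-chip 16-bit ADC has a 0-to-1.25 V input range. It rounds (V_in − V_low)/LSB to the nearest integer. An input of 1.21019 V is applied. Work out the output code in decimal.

Full-scale span = 1.25 V; LSB = 1.25/2^16 = 19.07 µV.
(1.21019 − 0) / 1.90735e-05 = 63448.809 LSBs.
Round → code 63449.

code 63449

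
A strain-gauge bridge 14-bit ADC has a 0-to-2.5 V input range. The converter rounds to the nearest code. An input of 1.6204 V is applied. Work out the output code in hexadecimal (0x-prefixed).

LSB = 2.5 V / 16384 = 152.59 µV.
(1.6204 − 0) / 0.000152588 = 10619.453 LSBs.
So the output code is 10619.
In hexadecimal (0x-prefixed): 0x297B.

code 0x297B (decimal 10619)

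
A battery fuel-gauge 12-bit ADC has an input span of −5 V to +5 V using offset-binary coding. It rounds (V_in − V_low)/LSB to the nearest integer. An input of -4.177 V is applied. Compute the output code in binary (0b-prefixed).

LSB = 10 V / 4096 = 2.441 mV.
(-4.177 − (−5)) / 0.00244141 = 337.101 LSBs.
round(337.101) = 337.
In binary (0b-prefixed): 0b101010001.

code 0b101010001 (decimal 337)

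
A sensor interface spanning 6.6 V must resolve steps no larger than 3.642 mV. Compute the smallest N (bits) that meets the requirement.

Number of steps required ≥ 6.6 V / 3.642 mV = 1812.19.
Need 2^N ≥ 1812.19; 2^10 = 1024, 2^11 = 2048.
Minimum N = 11.

11 bits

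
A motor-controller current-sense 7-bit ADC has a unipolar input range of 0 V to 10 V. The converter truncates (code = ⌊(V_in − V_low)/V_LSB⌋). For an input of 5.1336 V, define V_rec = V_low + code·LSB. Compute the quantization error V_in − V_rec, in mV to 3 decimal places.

55.475 mV

One LSB is 10 V / 128 = 78.125 mV.
Scaled input = 65.7101 LSBs, so code = 65.
Code 65 maps back to 0 + 65×0.078125 V = 5.078125 V.
Error = 5.1336 − 5.078125 = 0.055475 V = 55.475 mV.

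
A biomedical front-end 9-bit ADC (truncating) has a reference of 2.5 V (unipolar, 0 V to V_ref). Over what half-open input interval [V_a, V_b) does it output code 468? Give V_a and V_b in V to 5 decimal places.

LSB = 2.5/2^9 = 4.883 mV.
V_a = V_low + 468·LSB = 2.28516 V; V_b = V_low + 469·LSB = 2.29004 V.

[2.28516 V, 2.29004 V)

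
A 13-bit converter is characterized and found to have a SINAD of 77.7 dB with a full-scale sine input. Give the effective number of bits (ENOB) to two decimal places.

ENOB = (SINAD − 1.76) / 6.02 = (77.7 − 1.76)/6.02 = 12.615.

12.61 bits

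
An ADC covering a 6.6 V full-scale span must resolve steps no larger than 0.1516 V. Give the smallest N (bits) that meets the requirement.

6 bits

Number of steps required ≥ 6.6 V / 0.1516 V = 43.54.
Need 2^N ≥ 43.54; 2^5 = 32, 2^6 = 64.
Minimum N = 6.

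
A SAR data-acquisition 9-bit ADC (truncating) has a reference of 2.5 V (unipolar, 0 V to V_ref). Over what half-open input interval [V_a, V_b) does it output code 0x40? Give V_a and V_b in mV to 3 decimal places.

LSB = 2.5/2^9 = 4.883 mV.
Code 0x40 = 64 decimal.
V_a = V_low + 64·LSB = 0.3125 V; V_b = V_low + 65·LSB = 0.317383 V.

[312.500 mV, 317.383 mV)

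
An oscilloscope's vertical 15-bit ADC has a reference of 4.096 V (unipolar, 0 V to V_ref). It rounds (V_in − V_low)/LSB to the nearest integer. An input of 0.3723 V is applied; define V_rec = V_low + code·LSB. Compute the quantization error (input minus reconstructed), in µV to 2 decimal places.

50.00 µV

One LSB is 4.096 V / 32768 = 125.00 µV.
Scaled input = 2978.4000 LSBs, so code = 2978.
V_rec = 0 + 2978·0.000125 = 0.37225 V.
Difference: 5e-05 V → 50.00 µV.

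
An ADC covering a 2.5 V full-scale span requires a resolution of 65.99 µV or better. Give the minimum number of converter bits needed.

16 bits

Number of steps required ≥ 2.5 V / 65.99 µV = 37884.53.
Need 2^N ≥ 37884.53; 2^15 = 32768, 2^16 = 65536.
Minimum N = 16.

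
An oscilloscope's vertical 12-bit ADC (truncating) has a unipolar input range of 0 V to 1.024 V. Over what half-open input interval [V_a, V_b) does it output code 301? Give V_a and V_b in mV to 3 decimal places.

[75.250 mV, 75.500 mV)

LSB = 1.024/2^12 = 250.00 µV.
V_a = V_low + 301·LSB = 0.07525 V; V_b = V_low + 302·LSB = 0.0755 V.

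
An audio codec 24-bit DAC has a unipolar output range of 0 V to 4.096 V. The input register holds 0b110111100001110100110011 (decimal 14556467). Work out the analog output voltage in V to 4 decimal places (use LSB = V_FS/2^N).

3.5538 V

LSB = 4.096 V / 2^24 = 0.24 µV.
Code 0b110111100001110100110011 = 14556467 decimal.
V_out = 0 + 14556467 × 2.44141e-07 V = 3.55382 V.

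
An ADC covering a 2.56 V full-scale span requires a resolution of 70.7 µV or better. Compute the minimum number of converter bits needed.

Number of steps required ≥ 2.56 V / 70.7 µV = 36209.34.
Need 2^N ≥ 36209.34; 2^15 = 32768, 2^16 = 65536.
Minimum N = 16.

16 bits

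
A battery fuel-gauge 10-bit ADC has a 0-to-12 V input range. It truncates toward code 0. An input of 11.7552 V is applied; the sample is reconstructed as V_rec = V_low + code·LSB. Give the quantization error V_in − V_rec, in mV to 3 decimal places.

1.294 mV

LSB = 12/2^10 = 11.719 mV.
Scaled input = 1003.1104 LSBs, so code = 1003.
Code 1003 maps back to 0 + 1003×0.0117188 V = 11.753906 V.
Difference: 0.00129375 V → 1.294 mV.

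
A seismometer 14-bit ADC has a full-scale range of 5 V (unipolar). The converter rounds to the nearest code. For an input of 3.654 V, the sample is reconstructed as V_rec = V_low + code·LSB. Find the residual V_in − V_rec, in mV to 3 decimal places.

0.130 mV

One LSB is 5 V / 16384 = 305.18 µV.
(V_in − V_low)/LSB = (3.654 − 0)/0.000305176 = 11973.4272 → code 11973 (round).
Reconstructed: 3.6538696 V.
Error = 3.654 − 3.6538696 = 0.000130371 V = 0.130 mV.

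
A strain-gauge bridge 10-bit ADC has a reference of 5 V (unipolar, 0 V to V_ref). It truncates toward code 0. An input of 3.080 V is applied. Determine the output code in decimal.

With 1024 levels over 5 V, one step is 4.883 mV.
(3.080 − 0) / 0.00488281 = 630.784 LSBs.
⌊·⌋(630.784) = 630.

code 630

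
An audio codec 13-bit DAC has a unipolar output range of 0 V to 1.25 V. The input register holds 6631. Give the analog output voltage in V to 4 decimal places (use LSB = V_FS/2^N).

LSB = 1.25 V / 2^13 = 152.59 µV.
V_out = 0 + 6631 × 0.000152588 V = 1.01181 V.

1.0118 V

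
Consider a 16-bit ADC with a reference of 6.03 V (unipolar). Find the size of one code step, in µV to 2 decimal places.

92.01 µV

Full-scale span = 6.03 V.
LSB = 6.03 / 2^16 = 6.03 / 65536 = 9.20105e-05 V = 92.01 µV.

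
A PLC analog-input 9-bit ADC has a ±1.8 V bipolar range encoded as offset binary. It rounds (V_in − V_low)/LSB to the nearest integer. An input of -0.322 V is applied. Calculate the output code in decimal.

LSB = 3.6 V / 512 = 7.031 mV.
(-0.322 − (−1.8)) / 0.00703125 = 210.204 LSBs.
round(210.204) = 210.

code 210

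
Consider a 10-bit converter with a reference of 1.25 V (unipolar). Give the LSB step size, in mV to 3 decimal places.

1.221 mV

Full-scale span = 1.25 V.
LSB = 1.25 / 2^10 = 1.25 / 1024 = 0.0012207 V = 1.221 mV.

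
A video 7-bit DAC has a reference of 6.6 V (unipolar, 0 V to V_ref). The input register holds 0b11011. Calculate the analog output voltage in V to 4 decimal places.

1.3922 V

LSB = 6.6 V / 2^7 = 51.562 mV.
Code 0b11011 = 27 decimal.
V_out = 0 + 27 × 0.0515625 V = 1.39219 V.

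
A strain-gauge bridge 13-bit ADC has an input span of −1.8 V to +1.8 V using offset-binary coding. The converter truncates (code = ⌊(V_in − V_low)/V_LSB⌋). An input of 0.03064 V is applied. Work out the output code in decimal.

LSB = 3.6 V / 8192 = 439.45 µV.
(V_in − V_low)/LSB = (0.03064 − (−1.8)) / 0.000439453 = 4165.723.
⌊·⌋(4165.723) = 4165.

code 4165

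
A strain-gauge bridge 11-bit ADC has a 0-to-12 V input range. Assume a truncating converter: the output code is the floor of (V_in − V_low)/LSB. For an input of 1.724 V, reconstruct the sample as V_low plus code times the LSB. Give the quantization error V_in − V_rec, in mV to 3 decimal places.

One LSB is 12 V / 2048 = 5.859 mV.
Scaled input = 294.2293 LSBs, so code = 294.
V_rec = 0 + 294·0.00585938 = 1.7226562 V.
V_in − V_rec = 0.00134375 V = 1.344 mV.

1.344 mV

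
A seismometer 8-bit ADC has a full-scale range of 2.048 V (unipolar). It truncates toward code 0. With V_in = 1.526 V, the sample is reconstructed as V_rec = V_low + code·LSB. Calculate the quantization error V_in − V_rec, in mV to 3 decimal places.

6.000 mV

Step size: 2.048 V ÷ 2^8 = 8.000 mV.
Scaled input = 190.7500 LSBs, so code = 190.
V_rec = 0 + 190·0.008 = 1.52 V.
Error = 1.526 − 1.52 = 0.006 V = 6.000 mV.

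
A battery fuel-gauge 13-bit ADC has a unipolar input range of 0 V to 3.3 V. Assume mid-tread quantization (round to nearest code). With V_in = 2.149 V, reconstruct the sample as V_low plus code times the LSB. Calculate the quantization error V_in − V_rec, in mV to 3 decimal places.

LSB = 3.3/2^13 = 402.83 µV.
(V_in − V_low)/LSB = (2.149 − 0)/0.000402832 = 5334.7297 → code 5335 (round).
Code 5335 maps back to 0 + 5335×0.000402832 V = 2.1491089 V.
V_in − V_rec = -0.000108887 V = -0.109 mV.

-0.109 mV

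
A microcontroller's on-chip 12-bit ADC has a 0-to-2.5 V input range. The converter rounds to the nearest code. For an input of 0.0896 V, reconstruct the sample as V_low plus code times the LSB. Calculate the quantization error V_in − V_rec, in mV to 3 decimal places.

LSB = 2.5/2^12 = 0.610 mV.
Scaled input = 146.8006 LSBs, so code = 147.
Reconstructed: 0.08972168 V.
V_in − V_rec = -0.00012168 V = -0.122 mV.

-0.122 mV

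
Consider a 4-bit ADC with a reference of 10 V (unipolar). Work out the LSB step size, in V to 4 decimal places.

0.6250 V

Full-scale span = 10 V.
LSB = 10 / 2^4 = 10 / 16 = 0.625 V = 0.6250 V.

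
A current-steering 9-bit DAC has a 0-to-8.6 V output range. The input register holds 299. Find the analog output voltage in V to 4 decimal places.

5.0223 V

LSB = 8.6 V / 2^9 = 16.797 mV.
V_out = 0 + 299 × 0.0167969 V = 5.02227 V.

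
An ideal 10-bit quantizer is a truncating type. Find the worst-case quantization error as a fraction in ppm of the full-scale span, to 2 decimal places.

Truncating → worst-case error = 1 LSB = V_FS/2^10, so 1e+06/1024 = 976.562 ppm of full scale.

976.56 ppm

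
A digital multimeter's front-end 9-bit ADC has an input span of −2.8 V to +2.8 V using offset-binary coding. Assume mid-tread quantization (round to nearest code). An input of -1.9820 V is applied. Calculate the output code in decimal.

code 75

LSB = 5.6 V / 512 = 10.938 mV.
(-1.9820 − (−2.8)) / 0.0109375 = 74.789 LSBs.
Round → code 75.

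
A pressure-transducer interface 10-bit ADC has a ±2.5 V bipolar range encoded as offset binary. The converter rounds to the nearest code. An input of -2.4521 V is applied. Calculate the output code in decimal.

code 10

Full-scale span = 5 V; LSB = 5/2^10 = 4.883 mV.
(V_in − V_low)/LSB = (-2.4521 − (−2.5)) / 0.00488281 = 9.810.
So the output code is 10.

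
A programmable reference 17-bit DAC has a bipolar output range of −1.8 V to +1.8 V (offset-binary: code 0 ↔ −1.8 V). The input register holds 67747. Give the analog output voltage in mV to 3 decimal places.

LSB = 3.6 V / 2^17 = 27.47 µV.
V_out = (−1.8) + 67747 × 2.74658e-05 V = 0.0607269 V.
= 60.727 mV.

60.727 mV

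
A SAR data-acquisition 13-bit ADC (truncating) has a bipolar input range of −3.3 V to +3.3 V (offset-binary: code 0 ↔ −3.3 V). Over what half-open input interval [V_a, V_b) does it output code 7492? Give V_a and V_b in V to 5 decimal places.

[2.73604 V, 2.73684 V)

LSB = 6.6/2^13 = 0.806 mV.
V_a = V_low + 7492·LSB = 2.73604 V; V_b = V_low + 7493·LSB = 2.73684 V.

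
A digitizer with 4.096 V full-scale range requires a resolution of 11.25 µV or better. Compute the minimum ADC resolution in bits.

19 bits

Number of steps required ≥ 4.096 V / 11.25 µV = 364088.89.
Need 2^N ≥ 364088.89; 2^18 = 262144, 2^19 = 524288.
Minimum N = 19.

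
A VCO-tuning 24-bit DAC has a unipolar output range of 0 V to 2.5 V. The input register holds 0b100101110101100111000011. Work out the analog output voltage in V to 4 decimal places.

LSB = 2.5 V / 2^24 = 0.15 µV.
Code 0b100101110101100111000011 = 9918915 decimal.
V_out = 0 + 9918915 × 1.49012e-07 V = 1.47803 V.

1.4780 V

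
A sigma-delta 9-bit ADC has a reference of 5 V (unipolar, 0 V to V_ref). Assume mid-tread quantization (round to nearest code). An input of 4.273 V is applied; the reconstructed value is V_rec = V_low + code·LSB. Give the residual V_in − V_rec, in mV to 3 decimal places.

LSB = 5/2^9 = 9.766 mV.
Scaled input = 437.5552 LSBs, so code = 438.
V_rec = 0 + 438·0.00976562 = 4.2773438 V.
Error = 4.273 − 4.2773438 = -0.00434375 V = -4.344 mV.

-4.344 mV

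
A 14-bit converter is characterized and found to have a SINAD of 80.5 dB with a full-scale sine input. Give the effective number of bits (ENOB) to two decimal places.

ENOB = (SINAD − 1.76) / 6.02 = (80.5 − 1.76)/6.02 = 13.080.

13.08 bits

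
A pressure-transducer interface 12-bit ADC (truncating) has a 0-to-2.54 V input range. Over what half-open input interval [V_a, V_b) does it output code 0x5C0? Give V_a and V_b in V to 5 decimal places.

LSB = 2.54/2^12 = 0.620 mV.
Code 0x5C0 = 1472 decimal.
V_a = V_low + 1472·LSB = 0.912813 V; V_b = V_low + 1473·LSB = 0.913433 V.

[0.91281 V, 0.91343 V)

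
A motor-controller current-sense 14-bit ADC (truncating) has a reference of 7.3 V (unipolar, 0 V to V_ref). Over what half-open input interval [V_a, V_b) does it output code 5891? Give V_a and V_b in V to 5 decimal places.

[2.62477 V, 2.62522 V)

LSB = 7.3/2^14 = 445.56 µV.
V_a = V_low + 5891·LSB = 2.62477 V; V_b = V_low + 5892·LSB = 2.62522 V.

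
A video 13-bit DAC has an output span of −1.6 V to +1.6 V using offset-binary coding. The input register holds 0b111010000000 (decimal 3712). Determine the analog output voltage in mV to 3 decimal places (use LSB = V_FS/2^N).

LSB = 3.2 V / 2^13 = 390.62 µV.
Code 0b111010000000 = 3712 decimal.
V_out = (−1.6) + 3712 × 0.000390625 V = -0.15 V.
= -150.000 mV.

-150.000 mV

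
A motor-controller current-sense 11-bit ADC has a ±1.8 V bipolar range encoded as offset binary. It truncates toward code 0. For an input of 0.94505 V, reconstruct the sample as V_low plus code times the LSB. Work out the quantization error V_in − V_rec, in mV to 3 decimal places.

1.105 mV

One LSB is 3.6 V / 2048 = 1.758 mV.
Scaled input = 1561.6284 LSBs, so code = 1561.
Reconstructed: 0.94394531 V.
V_in − V_rec = 0.00110469 V = 1.105 mV.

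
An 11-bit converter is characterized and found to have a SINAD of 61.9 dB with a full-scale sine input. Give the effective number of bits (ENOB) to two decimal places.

ENOB = (SINAD − 1.76) / 6.02 = (61.9 − 1.76)/6.02 = 9.990.

9.99 bits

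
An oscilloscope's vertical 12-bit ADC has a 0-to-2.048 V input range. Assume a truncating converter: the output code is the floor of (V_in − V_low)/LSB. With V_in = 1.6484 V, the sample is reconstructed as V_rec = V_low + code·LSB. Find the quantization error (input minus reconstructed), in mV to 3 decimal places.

0.400 mV

One LSB is 2.048 V / 4096 = 0.500 mV.
(1.6484 − 0)/0.0005 = 3296.8000; ⌊·⌋ gives code 3296.
Code 3296 maps back to 0 + 3296×0.0005 V = 1.648 V.
Difference: 0.0004 V → 0.400 mV.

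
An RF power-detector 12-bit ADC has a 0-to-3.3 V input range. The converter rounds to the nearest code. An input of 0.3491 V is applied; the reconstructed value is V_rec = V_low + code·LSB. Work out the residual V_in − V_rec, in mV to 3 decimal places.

0.247 mV

One LSB is 3.3 V / 4096 = 0.806 mV.
(0.3491 − 0)/0.000805664 = 433.3072; round gives code 433.
Code 433 maps back to 0 + 433×0.000805664 V = 0.34885254 V.
V_in − V_rec = 0.000247461 V = 0.247 mV.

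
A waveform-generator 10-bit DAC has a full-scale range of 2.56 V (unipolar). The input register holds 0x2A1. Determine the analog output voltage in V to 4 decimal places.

LSB = 2.56 V / 2^10 = 2.500 mV.
Code 0x2A1 = 673 decimal.
V_out = 0 + 673 × 0.0025 V = 1.6825 V.

1.6825 V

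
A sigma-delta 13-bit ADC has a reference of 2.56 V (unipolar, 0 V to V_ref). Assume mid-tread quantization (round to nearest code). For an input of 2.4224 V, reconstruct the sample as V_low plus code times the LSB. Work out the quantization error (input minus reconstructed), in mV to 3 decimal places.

-0.100 mV

Step size: 2.56 V ÷ 2^13 = 312.50 µV.
(2.4224 − 0)/0.0003125 = 7751.6800; round gives code 7752.
V_rec = 0 + 7752·0.0003125 = 2.4225 V.
Error = 2.4224 − 2.4225 = -0.0001 V = -0.100 mV.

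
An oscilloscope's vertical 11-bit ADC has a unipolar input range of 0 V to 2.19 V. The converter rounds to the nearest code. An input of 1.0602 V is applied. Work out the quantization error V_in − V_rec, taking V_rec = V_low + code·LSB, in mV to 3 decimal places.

0.488 mV

Step size: 2.19 V ÷ 2^11 = 1.069 mV.
Scaled input = 991.4564 LSBs, so code = 991.
V_rec = 0 + 991·0.00106934 = 1.0597119 V.
Error = 1.0602 − 1.0597119 = 0.000488086 V = 0.488 mV.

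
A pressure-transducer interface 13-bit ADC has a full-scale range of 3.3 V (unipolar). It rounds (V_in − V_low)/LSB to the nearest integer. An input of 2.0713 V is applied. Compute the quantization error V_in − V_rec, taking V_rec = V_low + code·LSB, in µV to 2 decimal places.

-62.30 µV

One LSB is 3.3 V / 8192 = 402.83 µV.
(2.0713 − 0)/0.000402832 = 5141.8453; round gives code 5142.
V_rec = 0 + 5142·0.000402832 = 2.0713623 V.
Error = 2.0713 − 2.0713623 = -6.23047e-05 V = -62.30 µV.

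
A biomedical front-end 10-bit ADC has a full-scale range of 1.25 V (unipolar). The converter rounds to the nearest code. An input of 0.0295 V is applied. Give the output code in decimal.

LSB = 1.25 V / 1024 = 1.221 mV.
(V_in − V_low)/LSB = (0.0295 − 0) / 0.0012207 = 24.166.
So the output code is 24.

code 24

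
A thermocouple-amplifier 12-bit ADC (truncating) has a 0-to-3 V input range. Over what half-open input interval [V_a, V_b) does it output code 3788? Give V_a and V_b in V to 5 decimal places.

LSB = 3/2^12 = 0.732 mV.
V_a = V_low + 3788·LSB = 2.77441 V; V_b = V_low + 3789·LSB = 2.77515 V.

[2.77441 V, 2.77515 V)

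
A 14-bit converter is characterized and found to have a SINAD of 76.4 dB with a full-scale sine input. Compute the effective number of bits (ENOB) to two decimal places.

12.40 bits

ENOB = (SINAD − 1.76) / 6.02 = (76.4 − 1.76)/6.02 = 12.399.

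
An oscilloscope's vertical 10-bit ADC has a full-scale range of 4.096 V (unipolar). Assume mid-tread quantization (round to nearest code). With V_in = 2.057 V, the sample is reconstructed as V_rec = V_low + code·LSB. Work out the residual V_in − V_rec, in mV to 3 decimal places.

1.000 mV

LSB = 4.096/2^10 = 4.000 mV.
(V_in − V_low)/LSB = (2.057 − 0)/0.004 = 514.2500 → code 514 (round).
Reconstructed: 2.056 V.
Error = 2.057 − 2.056 = 0.001 V = 1.000 mV.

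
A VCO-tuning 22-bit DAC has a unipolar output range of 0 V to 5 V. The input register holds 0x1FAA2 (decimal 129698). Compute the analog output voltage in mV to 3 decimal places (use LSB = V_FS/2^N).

154.612 mV

LSB = 5 V / 2^22 = 1.19 µV.
Code 0x1FAA2 = 129698 decimal.
V_out = 0 + 129698 × 1.19209e-06 V = 0.154612 V.
= 154.612 mV.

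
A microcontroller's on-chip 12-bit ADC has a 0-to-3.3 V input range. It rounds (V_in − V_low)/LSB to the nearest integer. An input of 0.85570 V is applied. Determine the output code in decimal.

code 1062

Full-scale span = 3.3 V; LSB = 3.3/2^12 = 0.806 mV.
Input sits at 1062.105 steps above V_low.
Round → code 1062.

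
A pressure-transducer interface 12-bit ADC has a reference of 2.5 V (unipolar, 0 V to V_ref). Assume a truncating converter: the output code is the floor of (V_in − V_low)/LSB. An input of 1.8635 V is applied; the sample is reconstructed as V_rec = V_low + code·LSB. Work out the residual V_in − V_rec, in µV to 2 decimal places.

96.68 µV

LSB = 2.5/2^12 = 0.610 mV.
(1.8635 − 0)/0.000610352 = 3053.1584; ⌊·⌋ gives code 3053.
V_rec = 0 + 3053·0.000610352 = 1.8634033 V.
Difference: 9.66797e-05 V → 96.68 µV.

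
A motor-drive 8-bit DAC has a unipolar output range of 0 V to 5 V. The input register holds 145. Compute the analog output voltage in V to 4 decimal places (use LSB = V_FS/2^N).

LSB = 5 V / 2^8 = 19.531 mV.
V_out = 0 + 145 × 0.0195312 V = 2.83203 V.

2.8320 V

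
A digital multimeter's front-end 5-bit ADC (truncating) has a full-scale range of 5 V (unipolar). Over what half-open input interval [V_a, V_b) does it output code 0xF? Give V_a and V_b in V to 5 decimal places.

[2.34375 V, 2.50000 V)

LSB = 5/2^5 = 156.250 mV.
Code 0xF = 15 decimal.
V_a = V_low + 15·LSB = 2.34375 V; V_b = V_low + 16·LSB = 2.5 V.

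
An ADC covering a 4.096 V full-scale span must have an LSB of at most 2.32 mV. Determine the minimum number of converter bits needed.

Number of steps required ≥ 4.096 V / 2.32 mV = 1765.52.
Need 2^N ≥ 1765.52; 2^10 = 1024, 2^11 = 2048.
Minimum N = 11.

11 bits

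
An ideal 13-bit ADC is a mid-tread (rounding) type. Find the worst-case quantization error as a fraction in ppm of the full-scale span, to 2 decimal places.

61.04 ppm

Rounding → worst-case error = ½ LSB = V_FS/2^14, so 1e+06/16384 = 61.0352 ppm of full scale.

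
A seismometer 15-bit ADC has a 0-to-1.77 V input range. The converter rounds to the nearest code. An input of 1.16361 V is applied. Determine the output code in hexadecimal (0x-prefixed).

With 32768 levels over 1.77 V, one step is 54.02 µV.
(1.16361 − 0) / 5.40161e-05 = 21541.905 LSBs.
So the output code is 21542.
In hexadecimal (0x-prefixed): 0x5426.

code 0x5426 (decimal 21542)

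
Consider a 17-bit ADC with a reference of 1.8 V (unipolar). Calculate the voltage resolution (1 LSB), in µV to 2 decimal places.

Full-scale span = 1.8 V.
LSB = 1.8 / 2^17 = 1.8 / 131072 = 1.37329e-05 V = 13.73 µV.

13.73 µV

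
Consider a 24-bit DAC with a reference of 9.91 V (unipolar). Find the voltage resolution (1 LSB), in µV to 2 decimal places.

0.59 µV

Full-scale span = 9.91 V.
LSB = 9.91 / 2^24 = 9.91 / 16777216 = 5.90682e-07 V = 0.59 µV.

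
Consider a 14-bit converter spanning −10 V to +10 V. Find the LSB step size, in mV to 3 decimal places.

1.221 mV

Full-scale span = 20 V.
LSB = 20 / 2^14 = 20 / 16384 = 0.0012207 V = 1.221 mV.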